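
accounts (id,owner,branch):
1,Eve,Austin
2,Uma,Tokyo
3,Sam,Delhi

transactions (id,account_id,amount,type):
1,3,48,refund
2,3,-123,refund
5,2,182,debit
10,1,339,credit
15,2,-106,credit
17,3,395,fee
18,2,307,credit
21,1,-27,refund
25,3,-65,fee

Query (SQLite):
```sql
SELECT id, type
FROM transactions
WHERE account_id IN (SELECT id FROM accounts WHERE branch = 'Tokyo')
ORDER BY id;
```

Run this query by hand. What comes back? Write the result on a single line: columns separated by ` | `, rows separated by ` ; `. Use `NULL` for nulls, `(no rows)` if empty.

5 | debit ; 15 | credit ; 18 | credit

Inner query: accounts.id where branch = 'Tokyo'.
Outer: keep transactions rows whose account_id is in that set.
Inner query → {2}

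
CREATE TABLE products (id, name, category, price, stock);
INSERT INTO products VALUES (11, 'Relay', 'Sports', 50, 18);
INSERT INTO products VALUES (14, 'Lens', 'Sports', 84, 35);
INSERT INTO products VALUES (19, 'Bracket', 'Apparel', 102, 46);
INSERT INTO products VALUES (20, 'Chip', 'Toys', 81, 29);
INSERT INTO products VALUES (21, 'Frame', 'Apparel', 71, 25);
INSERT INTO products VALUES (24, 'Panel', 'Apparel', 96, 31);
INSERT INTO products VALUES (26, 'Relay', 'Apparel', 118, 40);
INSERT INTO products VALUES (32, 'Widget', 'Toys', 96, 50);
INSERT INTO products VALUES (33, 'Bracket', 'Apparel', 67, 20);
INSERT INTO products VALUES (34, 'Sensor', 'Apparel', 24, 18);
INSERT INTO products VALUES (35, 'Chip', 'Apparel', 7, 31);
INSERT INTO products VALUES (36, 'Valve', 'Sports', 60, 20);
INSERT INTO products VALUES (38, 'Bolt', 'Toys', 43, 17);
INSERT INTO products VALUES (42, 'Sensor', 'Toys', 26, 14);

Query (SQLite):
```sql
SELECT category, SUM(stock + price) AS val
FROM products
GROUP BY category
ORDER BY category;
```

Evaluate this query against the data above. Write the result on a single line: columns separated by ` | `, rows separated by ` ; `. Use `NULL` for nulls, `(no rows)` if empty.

For each row compute stock + price.
Group by category; take SUM of the expression per group.
  Apparel: ids {19, 21, 24, 26, 33, 34, 35} → SUM(stock + price)=696
  Sports: ids {11, 14, 36} → SUM(stock + price)=267
  Toys: ids {20, 32, 38, 42} → SUM(stock + price)=356

Apparel | 696 ; Sports | 267 ; Toys | 356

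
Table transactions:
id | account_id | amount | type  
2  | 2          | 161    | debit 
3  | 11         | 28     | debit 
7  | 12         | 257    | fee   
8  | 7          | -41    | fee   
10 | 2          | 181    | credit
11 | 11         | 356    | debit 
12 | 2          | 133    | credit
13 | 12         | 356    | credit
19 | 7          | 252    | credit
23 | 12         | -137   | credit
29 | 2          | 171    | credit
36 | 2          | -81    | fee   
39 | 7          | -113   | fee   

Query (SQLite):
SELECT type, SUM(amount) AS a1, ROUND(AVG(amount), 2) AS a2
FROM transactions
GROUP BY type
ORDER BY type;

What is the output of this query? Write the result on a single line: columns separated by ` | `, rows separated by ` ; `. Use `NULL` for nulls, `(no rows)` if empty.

credit | 956 | 159.33 ; debit | 545 | 181.67 ; fee | 22 | 5.5

Group transactions by type.
Per group compute: SUM(amount), ROUND(AVG(amount), 2).
  credit: ids {10, 12, 13, 19, 23, 29} → SUM(amount)=956, ROUND(AVG(amount), 2)=159.33
  debit: ids {2, 3, 11} → SUM(amount)=545, ROUND(AVG(amount), 2)=181.67
  fee: ids {7, 8, 36, 39} → SUM(amount)=22, ROUND(AVG(amount), 2)=5.5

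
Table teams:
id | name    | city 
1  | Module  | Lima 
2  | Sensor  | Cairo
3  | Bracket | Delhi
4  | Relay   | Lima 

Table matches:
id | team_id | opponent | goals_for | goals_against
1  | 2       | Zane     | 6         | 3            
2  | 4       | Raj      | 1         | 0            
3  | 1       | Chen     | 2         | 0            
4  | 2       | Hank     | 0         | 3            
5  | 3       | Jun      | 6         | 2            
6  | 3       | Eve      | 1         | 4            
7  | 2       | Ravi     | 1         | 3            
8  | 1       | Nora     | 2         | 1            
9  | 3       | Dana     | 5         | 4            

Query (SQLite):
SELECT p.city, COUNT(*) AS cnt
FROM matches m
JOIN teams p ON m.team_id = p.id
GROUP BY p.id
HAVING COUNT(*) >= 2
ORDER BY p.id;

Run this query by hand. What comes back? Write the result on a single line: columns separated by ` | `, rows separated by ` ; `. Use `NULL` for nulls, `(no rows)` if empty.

Join each matches row to its teams via team_id.
Group joined rows by teams.id; compute COUNT(*) per group.
HAVING: keep groups with count ≥ 2.
  1: ids {3, 8} → COUNT(*)=2
  2: ids {1, 4, 7} → COUNT(*)=3
  3: ids {5, 6, 9} → COUNT(*)=3
  4: ids {2} → COUNT(*)=1

Lima | 2 ; Cairo | 3 ; Delhi | 3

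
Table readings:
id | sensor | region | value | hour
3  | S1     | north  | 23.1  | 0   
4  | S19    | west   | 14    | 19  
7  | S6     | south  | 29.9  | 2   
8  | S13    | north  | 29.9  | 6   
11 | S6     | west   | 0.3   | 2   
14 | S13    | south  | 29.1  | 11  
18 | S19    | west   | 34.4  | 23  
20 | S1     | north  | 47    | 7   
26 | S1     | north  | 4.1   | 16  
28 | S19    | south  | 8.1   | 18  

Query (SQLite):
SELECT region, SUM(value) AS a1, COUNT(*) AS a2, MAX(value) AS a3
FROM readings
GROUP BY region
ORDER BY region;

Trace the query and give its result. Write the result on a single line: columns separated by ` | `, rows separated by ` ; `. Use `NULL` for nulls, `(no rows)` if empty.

north | 104.1 | 4 | 47 ; south | 67.1 | 3 | 29.9 ; west | 48.7 | 3 | 34.4

Group readings by region.
Per group compute: SUM(value), COUNT(*), MAX(value).
  north: ids {3, 8, 20, 26} → SUM(value)=104.1, COUNT(*)=4, MAX(value)=47
  south: ids {7, 14, 28} → SUM(value)=67.1, COUNT(*)=3, MAX(value)=29.9
  west: ids {4, 11, 18} → SUM(value)=48.7, COUNT(*)=3, MAX(value)=34.4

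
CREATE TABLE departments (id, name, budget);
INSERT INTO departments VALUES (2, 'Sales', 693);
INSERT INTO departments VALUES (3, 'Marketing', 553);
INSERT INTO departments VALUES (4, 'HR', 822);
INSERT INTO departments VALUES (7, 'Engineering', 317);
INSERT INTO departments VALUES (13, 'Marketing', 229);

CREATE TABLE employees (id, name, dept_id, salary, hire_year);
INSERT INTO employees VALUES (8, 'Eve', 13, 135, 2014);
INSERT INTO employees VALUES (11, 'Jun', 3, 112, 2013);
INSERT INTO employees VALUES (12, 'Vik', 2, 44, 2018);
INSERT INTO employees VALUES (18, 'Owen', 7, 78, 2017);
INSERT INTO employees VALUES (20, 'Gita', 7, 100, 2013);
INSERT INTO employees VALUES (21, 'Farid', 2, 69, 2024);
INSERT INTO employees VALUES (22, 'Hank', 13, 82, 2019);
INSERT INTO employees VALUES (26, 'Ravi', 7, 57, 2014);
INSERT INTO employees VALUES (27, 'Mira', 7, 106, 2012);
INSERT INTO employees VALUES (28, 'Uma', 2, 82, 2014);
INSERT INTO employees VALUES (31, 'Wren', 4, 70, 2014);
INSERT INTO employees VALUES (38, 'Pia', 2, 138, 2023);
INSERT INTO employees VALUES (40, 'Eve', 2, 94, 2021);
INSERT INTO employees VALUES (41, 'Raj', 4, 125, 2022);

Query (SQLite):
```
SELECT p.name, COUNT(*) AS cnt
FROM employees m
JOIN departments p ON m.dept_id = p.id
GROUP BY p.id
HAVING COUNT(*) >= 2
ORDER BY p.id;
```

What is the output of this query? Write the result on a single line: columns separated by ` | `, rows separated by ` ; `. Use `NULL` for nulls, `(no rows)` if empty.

Join each employees row to its departments via dept_id.
Group joined rows by departments.id; compute COUNT(*) per group.
HAVING: keep groups with count ≥ 2.
  2: ids {12, 21, 28, 38, 40} → COUNT(*)=5
  3: ids {11} → COUNT(*)=1
  4: ids {31, 41} → COUNT(*)=2
  7: ids {18, 20, 26, 27} → COUNT(*)=4
  13: ids {8, 22} → COUNT(*)=2

Sales | 5 ; HR | 2 ; Engineering | 4 ; Marketing | 2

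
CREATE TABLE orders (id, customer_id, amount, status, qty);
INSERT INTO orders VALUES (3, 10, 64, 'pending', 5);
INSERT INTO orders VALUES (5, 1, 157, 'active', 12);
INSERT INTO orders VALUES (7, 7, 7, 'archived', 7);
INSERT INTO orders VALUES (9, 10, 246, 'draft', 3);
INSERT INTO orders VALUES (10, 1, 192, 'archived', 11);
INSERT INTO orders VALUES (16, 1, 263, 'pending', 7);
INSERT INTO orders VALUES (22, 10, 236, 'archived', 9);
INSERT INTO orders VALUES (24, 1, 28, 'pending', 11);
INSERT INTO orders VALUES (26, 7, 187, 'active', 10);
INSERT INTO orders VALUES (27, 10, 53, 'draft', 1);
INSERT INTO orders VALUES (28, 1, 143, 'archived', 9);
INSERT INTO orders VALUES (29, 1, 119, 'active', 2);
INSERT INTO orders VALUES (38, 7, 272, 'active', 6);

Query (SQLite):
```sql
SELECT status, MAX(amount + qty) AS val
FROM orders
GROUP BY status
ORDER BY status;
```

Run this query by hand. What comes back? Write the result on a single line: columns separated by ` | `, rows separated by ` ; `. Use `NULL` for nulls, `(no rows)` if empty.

For each row compute amount + qty.
Group by status; take MAX of the expression per group.
  active: ids {5, 26, 29, 38} → MAX(amount + qty)=278
  archived: ids {7, 10, 22, 28} → MAX(amount + qty)=245
  draft: ids {9, 27} → MAX(amount + qty)=249
  pending: ids {3, 16, 24} → MAX(amount + qty)=270

active | 278 ; archived | 245 ; draft | 249 ; pending | 270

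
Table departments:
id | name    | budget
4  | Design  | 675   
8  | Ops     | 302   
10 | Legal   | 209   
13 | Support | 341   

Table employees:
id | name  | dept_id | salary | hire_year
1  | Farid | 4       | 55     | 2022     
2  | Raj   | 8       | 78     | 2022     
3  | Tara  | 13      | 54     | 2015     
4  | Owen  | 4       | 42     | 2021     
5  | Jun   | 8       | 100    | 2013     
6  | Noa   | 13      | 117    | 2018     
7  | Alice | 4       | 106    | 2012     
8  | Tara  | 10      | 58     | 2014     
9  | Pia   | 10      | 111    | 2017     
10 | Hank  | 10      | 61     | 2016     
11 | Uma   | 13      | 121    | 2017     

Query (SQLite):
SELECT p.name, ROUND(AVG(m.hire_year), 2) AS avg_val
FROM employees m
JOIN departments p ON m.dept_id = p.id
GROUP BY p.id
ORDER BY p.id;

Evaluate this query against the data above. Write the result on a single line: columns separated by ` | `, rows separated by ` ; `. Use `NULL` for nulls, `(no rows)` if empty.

Join each employees row to its departments via dept_id.
Group joined rows by departments.id; compute ROUND(AVG(m.hire_year), 2) per group.
  4: ids {1, 4, 7} → ROUND(AVG(m.hire_year), 2)=2018.33
  8: ids {2, 5} → ROUND(AVG(m.hire_year), 2)=2017.5
  10: ids {8, 9, 10} → ROUND(AVG(m.hire_year), 2)=2015.67
  13: ids {3, 6, 11} → ROUND(AVG(m.hire_year), 2)=2016.67

Design | 2018.33 ; Ops | 2017.5 ; Legal | 2015.67 ; Support | 2016.67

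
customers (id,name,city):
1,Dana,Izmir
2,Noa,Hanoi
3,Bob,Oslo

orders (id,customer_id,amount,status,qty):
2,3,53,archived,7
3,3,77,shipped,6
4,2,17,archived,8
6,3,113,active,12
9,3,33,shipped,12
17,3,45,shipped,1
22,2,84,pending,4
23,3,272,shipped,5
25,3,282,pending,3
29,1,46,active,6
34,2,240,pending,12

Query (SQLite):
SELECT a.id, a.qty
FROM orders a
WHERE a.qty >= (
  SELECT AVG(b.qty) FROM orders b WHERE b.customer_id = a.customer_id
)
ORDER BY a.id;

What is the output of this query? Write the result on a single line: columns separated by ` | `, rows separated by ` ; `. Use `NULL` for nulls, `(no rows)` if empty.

2 | 7 ; 4 | 8 ; 6 | 12 ; 9 | 12 ; 29 | 6 ; 34 | 12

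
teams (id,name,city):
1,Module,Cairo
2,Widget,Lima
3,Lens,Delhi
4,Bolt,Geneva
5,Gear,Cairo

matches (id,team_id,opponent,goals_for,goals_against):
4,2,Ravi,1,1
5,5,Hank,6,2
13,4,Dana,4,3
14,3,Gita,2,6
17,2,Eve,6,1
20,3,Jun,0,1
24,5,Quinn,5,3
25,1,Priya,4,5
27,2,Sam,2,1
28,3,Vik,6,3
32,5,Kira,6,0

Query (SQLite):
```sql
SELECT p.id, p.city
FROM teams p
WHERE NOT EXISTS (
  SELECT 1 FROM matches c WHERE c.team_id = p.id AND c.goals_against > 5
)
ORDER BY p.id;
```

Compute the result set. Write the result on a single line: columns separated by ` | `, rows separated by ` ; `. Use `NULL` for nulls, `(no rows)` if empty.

For each teams row, check whether any matches with matching team_id has goals_against > 5.
Keep rows where that is false.

1 | Cairo ; 2 | Lima ; 4 | Geneva ; 5 | Cairo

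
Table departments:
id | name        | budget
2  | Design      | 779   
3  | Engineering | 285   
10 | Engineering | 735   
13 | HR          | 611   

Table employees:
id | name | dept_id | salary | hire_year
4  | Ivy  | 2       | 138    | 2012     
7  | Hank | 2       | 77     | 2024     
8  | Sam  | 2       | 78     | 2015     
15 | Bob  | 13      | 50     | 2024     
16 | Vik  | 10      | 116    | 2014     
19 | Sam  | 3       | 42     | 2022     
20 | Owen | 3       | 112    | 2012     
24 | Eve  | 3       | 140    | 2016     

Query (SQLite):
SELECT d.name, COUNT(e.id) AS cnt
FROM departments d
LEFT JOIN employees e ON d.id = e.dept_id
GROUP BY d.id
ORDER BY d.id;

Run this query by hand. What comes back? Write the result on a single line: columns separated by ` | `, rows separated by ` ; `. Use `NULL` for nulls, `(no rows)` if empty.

LEFT JOIN keeps every departments row; unmatched ones get NULL for employees columns.
Group by departments.id and compute COUNT(e.id). COUNT(col) of an all-NULL group is 0.
  2: ids {4, 7, 8} → COUNT(e.id)=3
  3: ids {19, 20, 24} → COUNT(e.id)=3
  10: ids {16} → COUNT(e.id)=1
  13: ids {15} → COUNT(e.id)=1

Design | 3 ; Engineering | 3 ; Engineering | 1 ; HR | 1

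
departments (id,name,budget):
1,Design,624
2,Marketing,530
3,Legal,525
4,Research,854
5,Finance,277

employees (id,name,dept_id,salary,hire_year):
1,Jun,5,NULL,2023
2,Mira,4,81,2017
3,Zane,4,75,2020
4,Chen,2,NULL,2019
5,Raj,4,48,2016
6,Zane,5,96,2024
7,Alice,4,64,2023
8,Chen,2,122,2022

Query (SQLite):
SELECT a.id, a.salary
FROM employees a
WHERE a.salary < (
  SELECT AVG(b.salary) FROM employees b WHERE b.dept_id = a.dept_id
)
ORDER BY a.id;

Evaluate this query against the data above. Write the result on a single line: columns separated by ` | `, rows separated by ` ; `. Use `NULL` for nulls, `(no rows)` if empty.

For each employees row a, compute AVG(salary) over rows sharing a.dept_id.
Keep row a if a.salary < that per-group AVG.
  dept_id=2: AVG(salary) = 122.0
  dept_id=4: AVG(salary) = 67.0
  dept_id=5: AVG(salary) = 96.0

5 | 48 ; 7 | 64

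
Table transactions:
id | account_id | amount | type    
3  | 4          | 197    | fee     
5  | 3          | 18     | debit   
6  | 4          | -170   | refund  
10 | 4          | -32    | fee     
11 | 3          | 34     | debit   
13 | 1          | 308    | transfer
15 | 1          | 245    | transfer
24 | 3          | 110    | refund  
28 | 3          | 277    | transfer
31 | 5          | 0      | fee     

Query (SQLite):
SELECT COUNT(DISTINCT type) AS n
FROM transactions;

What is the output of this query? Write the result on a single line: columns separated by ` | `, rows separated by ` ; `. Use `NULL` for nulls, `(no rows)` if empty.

4

Count distinct non-NULL type values.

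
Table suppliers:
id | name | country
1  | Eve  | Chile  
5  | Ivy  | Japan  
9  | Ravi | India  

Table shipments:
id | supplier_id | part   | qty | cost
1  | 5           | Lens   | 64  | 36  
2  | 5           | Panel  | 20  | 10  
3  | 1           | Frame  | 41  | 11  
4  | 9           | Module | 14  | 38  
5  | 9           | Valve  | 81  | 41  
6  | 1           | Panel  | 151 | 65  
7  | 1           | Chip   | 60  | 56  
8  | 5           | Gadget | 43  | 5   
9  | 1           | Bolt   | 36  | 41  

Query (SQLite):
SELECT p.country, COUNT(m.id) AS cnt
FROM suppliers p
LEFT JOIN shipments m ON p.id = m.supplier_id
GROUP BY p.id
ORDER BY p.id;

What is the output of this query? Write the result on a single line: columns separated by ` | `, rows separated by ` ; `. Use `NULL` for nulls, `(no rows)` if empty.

LEFT JOIN keeps every suppliers row; unmatched ones get NULL for shipments columns.
Group by suppliers.id and compute COUNT(m.id). COUNT(col) of an all-NULL group is 0.
  1: ids {3, 6, 7, 9} → COUNT(m.id)=4
  5: ids {1, 2, 8} → COUNT(m.id)=3
  9: ids {4, 5} → COUNT(m.id)=2

Chile | 4 ; Japan | 3 ; India | 2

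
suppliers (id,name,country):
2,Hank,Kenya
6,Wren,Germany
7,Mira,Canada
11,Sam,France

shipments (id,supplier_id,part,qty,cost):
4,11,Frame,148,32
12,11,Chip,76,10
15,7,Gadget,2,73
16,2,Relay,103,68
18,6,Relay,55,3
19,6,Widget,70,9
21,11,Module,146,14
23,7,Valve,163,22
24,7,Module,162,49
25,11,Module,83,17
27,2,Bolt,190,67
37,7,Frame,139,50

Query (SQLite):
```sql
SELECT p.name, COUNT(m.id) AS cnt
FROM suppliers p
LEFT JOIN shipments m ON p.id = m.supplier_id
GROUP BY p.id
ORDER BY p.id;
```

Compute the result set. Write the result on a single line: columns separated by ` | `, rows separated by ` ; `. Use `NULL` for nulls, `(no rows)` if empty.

Hank | 2 ; Wren | 2 ; Mira | 4 ; Sam | 4

LEFT JOIN keeps every suppliers row; unmatched ones get NULL for shipments columns.
Group by suppliers.id and compute COUNT(m.id). COUNT(col) of an all-NULL group is 0.
  2: ids {16, 27} → COUNT(m.id)=2
  6: ids {18, 19} → COUNT(m.id)=2
  7: ids {15, 23, 24, 37} → COUNT(m.id)=4
  11: ids {4, 12, 21, 25} → COUNT(m.id)=4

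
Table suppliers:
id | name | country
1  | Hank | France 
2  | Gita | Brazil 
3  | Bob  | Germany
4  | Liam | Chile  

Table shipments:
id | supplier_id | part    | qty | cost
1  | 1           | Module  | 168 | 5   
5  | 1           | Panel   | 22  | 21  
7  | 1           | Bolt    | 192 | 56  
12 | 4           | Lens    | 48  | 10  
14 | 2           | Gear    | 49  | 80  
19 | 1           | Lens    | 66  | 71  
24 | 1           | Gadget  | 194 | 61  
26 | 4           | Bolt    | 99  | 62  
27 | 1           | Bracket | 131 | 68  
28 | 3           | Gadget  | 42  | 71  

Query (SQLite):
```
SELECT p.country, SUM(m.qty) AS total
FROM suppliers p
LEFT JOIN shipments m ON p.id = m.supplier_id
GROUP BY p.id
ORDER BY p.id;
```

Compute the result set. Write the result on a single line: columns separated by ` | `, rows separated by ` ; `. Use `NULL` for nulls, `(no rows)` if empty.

LEFT JOIN keeps every suppliers row; unmatched ones get NULL for shipments columns.
Group by suppliers.id and compute SUM(m.qty). SUM over an all-NULL group is NULL.
  1: ids {1, 5, 7, 19, 24, 27} → SUM(m.qty)=773
  2: ids {14} → SUM(m.qty)=49
  3: ids {28} → SUM(m.qty)=42
  4: ids {12, 26} → SUM(m.qty)=147

France | 773 ; Brazil | 49 ; Germany | 42 ; Chile | 147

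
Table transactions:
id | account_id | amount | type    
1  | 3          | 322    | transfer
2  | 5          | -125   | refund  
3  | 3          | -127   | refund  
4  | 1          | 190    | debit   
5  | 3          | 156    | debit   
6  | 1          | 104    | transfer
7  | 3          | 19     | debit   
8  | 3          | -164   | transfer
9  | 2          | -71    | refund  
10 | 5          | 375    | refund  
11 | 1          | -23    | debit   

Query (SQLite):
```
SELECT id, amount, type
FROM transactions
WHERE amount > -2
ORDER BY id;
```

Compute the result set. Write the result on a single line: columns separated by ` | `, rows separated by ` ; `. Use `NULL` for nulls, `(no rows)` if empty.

1 | 322 | transfer ; 4 | 190 | debit ; 5 | 156 | debit ; 6 | 104 | transfer ; 7 | 19 | debit ; 10 | 375 | refund

amount > -2: ids {1, 4, 5, 6, 7, 10}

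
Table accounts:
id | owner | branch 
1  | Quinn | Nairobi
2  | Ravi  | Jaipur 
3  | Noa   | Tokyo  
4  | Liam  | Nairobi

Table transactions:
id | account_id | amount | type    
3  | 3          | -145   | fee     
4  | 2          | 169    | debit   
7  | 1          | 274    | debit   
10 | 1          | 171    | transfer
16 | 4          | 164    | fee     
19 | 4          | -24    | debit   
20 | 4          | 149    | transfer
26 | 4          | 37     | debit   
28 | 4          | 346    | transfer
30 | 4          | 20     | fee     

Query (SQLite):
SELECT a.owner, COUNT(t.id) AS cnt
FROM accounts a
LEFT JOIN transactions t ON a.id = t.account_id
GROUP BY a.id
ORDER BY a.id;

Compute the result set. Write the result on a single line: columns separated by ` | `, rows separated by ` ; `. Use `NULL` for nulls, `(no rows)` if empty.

Quinn | 2 ; Ravi | 1 ; Noa | 1 ; Liam | 6

LEFT JOIN keeps every accounts row; unmatched ones get NULL for transactions columns.
Group by accounts.id and compute COUNT(t.id). COUNT(col) of an all-NULL group is 0.
  1: ids {7, 10} → COUNT(t.id)=2
  2: ids {4} → COUNT(t.id)=1
  3: ids {3} → COUNT(t.id)=1
  4: ids {16, 19, 20, 26, 28, 30} → COUNT(t.id)=6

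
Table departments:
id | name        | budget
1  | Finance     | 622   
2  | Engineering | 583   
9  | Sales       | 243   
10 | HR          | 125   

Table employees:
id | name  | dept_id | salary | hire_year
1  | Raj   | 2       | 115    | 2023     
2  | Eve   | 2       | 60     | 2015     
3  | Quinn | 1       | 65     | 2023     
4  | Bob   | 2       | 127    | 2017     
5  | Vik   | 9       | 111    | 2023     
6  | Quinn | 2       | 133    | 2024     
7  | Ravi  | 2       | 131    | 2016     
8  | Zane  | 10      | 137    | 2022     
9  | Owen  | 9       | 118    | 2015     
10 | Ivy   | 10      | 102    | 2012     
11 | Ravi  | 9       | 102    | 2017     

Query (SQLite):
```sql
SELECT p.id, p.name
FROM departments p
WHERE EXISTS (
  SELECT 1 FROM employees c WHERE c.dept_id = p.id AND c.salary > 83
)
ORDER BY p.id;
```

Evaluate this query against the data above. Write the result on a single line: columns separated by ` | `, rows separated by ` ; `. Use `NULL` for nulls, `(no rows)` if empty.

2 | Engineering ; 9 | Sales ; 10 | HR

For each departments row, check whether any employees with matching dept_id has salary > 83.
Keep rows where that is true.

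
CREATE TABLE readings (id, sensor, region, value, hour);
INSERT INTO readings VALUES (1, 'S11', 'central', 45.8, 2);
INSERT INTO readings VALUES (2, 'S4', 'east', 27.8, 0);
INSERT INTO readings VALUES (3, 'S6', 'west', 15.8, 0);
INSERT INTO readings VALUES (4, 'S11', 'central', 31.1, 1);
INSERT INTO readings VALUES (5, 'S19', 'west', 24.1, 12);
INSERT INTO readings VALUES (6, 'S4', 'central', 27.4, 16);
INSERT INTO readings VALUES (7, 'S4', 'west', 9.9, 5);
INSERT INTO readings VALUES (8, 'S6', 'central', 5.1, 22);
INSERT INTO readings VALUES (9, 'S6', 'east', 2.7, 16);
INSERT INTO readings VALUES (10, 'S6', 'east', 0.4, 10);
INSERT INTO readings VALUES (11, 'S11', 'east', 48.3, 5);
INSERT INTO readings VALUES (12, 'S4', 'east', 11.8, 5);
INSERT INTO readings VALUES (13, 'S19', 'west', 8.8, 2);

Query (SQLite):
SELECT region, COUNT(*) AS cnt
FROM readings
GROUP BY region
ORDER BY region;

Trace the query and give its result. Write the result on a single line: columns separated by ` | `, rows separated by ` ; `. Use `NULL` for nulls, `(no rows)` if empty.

Partition readings by region; compute COUNT(*) within each group.
  central: ids {1, 4, 6, 8} → COUNT(*)=4
  east: ids {2, 9, 10, 11, 12} → COUNT(*)=5
  west: ids {3, 5, 7, 13} → COUNT(*)=4

central | 4 ; east | 5 ; west | 4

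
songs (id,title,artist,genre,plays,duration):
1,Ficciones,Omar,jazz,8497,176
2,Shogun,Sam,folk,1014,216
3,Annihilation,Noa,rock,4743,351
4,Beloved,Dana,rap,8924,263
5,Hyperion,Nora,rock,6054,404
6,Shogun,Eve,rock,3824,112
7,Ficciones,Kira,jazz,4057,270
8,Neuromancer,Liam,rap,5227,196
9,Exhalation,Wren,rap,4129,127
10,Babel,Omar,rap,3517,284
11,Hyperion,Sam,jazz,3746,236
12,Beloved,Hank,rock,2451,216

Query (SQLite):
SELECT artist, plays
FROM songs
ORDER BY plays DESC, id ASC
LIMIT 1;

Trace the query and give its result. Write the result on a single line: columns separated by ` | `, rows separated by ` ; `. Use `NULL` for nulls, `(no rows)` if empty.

Dana | 8924

Sort by plays desc, tiebreak id asc: (8924, id=4), (8497, id=1), (6054, id=5), (5227, id=8) …. Take first 1.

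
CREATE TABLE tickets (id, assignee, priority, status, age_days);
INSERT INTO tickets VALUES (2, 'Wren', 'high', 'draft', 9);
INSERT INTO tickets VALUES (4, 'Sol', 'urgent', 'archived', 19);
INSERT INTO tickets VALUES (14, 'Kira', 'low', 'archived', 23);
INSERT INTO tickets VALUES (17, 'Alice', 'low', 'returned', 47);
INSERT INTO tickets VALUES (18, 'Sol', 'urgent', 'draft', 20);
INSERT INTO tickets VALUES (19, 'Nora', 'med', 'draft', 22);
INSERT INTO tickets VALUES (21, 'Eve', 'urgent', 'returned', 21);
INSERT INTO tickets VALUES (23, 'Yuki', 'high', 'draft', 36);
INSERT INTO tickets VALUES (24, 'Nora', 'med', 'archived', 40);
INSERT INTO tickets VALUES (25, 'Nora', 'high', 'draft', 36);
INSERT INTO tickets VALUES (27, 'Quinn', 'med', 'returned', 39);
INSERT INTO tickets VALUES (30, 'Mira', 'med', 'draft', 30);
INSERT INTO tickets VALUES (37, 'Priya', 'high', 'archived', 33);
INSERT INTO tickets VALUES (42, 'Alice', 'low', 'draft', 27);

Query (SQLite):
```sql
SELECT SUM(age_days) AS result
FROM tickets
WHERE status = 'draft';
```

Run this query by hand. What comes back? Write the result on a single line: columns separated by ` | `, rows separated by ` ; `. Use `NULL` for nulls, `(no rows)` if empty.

Rows where status='draft' → age_days values: [9, 20, 22, 36, 36, 30, 27].
SUM of non-NULL values = 180.

180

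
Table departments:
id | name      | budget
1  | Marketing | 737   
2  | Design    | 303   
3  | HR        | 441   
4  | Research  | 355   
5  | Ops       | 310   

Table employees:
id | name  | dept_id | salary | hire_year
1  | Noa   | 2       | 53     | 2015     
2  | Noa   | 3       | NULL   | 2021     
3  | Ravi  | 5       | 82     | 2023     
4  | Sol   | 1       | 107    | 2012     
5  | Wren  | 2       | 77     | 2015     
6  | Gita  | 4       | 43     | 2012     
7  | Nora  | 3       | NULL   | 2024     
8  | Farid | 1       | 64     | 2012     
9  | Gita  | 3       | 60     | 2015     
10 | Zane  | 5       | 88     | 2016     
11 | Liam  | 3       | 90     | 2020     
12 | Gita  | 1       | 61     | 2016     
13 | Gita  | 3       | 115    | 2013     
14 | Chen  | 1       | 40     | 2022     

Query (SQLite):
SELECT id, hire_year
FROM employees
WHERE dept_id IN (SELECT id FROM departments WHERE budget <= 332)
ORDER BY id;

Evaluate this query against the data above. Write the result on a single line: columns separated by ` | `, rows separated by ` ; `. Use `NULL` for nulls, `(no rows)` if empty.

1 | 2015 ; 3 | 2023 ; 5 | 2015 ; 10 | 2016

Inner query: departments.id where budget <= 332.
Outer: keep employees rows whose dept_id is in that set.
Inner query → {2, 5}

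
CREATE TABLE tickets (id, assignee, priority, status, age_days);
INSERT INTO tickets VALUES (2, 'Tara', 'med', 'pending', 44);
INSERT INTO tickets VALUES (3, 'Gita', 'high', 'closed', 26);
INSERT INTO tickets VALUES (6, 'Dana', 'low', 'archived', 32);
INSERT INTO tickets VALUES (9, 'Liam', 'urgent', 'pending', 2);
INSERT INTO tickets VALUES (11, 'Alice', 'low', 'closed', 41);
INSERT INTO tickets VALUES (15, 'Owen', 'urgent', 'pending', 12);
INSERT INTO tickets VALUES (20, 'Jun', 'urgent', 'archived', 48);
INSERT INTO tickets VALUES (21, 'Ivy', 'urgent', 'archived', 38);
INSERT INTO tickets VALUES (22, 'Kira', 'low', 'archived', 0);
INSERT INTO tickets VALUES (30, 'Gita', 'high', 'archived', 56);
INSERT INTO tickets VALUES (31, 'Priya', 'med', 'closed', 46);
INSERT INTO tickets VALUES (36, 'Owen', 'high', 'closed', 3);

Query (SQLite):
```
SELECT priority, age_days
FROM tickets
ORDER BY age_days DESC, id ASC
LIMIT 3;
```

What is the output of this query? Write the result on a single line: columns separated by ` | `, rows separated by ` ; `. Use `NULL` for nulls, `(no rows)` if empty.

high | 56 ; urgent | 48 ; med | 46

Sort by age_days desc, tiebreak id asc: (56, id=30), (48, id=20), (46, id=31), (44, id=2), (41, id=11), (38, id=21) …. Take first 3.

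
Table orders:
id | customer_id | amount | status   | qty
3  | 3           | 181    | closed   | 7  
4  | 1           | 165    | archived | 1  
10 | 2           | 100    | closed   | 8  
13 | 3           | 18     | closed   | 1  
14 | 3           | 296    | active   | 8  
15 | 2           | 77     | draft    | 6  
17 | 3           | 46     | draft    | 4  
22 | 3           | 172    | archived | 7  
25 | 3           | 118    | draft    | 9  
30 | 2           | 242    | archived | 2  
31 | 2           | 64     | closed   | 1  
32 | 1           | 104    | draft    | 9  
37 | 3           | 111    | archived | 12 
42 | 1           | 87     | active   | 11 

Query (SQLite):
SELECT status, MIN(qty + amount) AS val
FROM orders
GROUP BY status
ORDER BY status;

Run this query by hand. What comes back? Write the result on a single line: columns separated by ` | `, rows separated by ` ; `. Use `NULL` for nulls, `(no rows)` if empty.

active | 98 ; archived | 123 ; closed | 19 ; draft | 50

For each row compute qty + amount.
Group by status; take MIN of the expression per group.
  active: ids {14, 42} → MIN(qty + amount)=98
  archived: ids {4, 22, 30, 37} → MIN(qty + amount)=123
  closed: ids {3, 10, 13, 31} → MIN(qty + amount)=19
  draft: ids {15, 17, 25, 32} → MIN(qty + amount)=50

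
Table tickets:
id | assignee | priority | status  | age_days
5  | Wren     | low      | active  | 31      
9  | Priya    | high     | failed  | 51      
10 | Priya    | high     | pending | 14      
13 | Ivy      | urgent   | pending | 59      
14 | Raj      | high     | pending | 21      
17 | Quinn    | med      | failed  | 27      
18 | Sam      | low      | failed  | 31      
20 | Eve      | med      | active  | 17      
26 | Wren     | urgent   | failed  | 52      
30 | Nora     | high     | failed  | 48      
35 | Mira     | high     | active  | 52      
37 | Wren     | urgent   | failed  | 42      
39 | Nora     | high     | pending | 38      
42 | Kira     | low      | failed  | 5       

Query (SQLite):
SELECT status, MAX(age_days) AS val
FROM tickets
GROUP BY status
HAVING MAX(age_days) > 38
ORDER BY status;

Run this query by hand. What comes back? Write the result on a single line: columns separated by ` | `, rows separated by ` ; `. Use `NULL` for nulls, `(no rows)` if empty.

active | 52 ; failed | 52 ; pending | 59

Partition tickets by status; compute MAX(age_days) within each group.
HAVING: keep groups where MAX(age_days) > 38.
  active: ids {5, 20, 35} → MAX(age_days)=52
  failed: ids {9, 17, 18, 26, 30, 37, 42} → MAX(age_days)=52
  pending: ids {10, 13, 14, 39} → MAX(age_days)=59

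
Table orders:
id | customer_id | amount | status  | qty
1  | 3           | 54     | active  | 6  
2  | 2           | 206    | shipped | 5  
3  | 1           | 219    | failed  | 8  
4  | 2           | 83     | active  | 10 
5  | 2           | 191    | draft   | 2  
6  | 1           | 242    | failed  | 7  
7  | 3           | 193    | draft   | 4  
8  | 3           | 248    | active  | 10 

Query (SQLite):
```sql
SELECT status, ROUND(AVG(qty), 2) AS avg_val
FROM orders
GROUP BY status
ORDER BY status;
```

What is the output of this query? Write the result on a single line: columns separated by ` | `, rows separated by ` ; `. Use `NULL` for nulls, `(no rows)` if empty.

Partition orders by status; compute ROUND(AVG(qty), 2) within each group.
  active: ids {1, 4, 8} → ROUND(AVG(qty), 2)=8.67
  draft: ids {5, 7} → ROUND(AVG(qty), 2)=3
  failed: ids {3, 6} → ROUND(AVG(qty), 2)=7.5
  shipped: ids {2} → ROUND(AVG(qty), 2)=5

active | 8.67 ; draft | 3 ; failed | 7.5 ; shipped | 5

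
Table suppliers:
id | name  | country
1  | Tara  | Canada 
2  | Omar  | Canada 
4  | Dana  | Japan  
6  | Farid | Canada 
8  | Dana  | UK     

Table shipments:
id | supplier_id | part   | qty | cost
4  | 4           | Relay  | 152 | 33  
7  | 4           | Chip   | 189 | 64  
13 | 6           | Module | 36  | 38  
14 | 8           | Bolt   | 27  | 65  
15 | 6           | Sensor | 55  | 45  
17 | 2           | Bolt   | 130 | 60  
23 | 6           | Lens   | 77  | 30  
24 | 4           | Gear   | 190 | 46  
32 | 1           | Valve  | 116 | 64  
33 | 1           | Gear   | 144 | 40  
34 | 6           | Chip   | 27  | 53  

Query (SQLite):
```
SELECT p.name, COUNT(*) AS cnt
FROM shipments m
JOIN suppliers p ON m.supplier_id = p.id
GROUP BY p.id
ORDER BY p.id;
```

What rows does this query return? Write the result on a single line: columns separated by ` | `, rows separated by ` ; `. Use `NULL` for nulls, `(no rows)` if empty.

Join each shipments row to its suppliers via supplier_id.
Group joined rows by suppliers.id; compute COUNT(*) per group.
  1: ids {32, 33} → COUNT(*)=2
  2: ids {17} → COUNT(*)=1
  4: ids {4, 7, 24} → COUNT(*)=3
  6: ids {13, 15, 23, 34} → COUNT(*)=4
  8: ids {14} → COUNT(*)=1

Tara | 2 ; Omar | 1 ; Dana | 3 ; Farid | 4 ; Dana | 1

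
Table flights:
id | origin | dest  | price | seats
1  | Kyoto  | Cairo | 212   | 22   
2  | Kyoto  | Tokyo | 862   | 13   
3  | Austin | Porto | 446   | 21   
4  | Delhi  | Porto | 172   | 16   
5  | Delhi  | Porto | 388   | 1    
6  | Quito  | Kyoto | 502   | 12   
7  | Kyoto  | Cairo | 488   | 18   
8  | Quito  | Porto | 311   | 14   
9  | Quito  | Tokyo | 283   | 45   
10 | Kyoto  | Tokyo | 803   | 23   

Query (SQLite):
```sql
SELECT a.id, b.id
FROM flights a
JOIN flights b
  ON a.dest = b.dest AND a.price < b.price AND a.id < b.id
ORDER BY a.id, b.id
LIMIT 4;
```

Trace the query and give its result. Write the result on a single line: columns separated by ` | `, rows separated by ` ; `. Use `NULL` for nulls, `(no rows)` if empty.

1 | 7 ; 4 | 5 ; 4 | 8 ; 9 | 10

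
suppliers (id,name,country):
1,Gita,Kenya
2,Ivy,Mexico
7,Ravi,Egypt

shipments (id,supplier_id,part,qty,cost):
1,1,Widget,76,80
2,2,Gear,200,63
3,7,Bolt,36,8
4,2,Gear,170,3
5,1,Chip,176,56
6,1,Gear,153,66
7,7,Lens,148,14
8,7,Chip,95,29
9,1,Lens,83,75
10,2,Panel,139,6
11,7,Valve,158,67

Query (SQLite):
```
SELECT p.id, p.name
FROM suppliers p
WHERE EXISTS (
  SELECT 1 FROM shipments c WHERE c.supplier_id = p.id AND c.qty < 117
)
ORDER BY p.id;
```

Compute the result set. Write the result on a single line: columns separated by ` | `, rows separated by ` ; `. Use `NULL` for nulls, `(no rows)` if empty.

1 | Gita ; 7 | Ravi

For each suppliers row, check whether any shipments with matching supplier_id has qty < 117.
Keep rows where that is true.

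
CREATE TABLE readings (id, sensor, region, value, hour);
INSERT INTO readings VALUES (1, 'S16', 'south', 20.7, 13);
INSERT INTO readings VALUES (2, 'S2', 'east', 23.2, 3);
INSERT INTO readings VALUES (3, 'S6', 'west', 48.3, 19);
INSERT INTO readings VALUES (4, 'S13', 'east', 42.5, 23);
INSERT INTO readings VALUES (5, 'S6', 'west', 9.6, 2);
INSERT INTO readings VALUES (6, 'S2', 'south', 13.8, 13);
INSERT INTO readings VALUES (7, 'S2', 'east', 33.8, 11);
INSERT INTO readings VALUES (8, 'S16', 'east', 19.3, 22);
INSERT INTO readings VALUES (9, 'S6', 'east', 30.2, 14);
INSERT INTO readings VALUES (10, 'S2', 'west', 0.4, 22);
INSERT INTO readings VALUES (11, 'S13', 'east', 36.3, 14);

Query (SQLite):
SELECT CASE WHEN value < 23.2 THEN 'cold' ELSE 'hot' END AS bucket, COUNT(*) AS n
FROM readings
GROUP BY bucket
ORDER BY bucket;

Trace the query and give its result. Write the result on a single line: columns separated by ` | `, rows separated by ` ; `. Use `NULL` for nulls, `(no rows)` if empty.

cold | 5 ; hot | 6

Bucket rows by value < 23.2 → 'cold' else 'hot'; count each bucket.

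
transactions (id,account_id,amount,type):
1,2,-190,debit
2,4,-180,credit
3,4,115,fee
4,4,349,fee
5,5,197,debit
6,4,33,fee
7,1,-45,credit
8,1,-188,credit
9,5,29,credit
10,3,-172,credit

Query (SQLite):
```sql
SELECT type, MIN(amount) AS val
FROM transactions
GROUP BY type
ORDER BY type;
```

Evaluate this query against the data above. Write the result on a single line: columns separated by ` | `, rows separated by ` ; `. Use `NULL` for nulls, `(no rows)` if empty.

Partition transactions by type; compute MIN(amount) within each group.
  credit: ids {2, 7, 8, 9, 10} → MIN(amount)=-188
  debit: ids {1, 5} → MIN(amount)=-190
  fee: ids {3, 4, 6} → MIN(amount)=33

credit | -188 ; debit | -190 ; fee | 33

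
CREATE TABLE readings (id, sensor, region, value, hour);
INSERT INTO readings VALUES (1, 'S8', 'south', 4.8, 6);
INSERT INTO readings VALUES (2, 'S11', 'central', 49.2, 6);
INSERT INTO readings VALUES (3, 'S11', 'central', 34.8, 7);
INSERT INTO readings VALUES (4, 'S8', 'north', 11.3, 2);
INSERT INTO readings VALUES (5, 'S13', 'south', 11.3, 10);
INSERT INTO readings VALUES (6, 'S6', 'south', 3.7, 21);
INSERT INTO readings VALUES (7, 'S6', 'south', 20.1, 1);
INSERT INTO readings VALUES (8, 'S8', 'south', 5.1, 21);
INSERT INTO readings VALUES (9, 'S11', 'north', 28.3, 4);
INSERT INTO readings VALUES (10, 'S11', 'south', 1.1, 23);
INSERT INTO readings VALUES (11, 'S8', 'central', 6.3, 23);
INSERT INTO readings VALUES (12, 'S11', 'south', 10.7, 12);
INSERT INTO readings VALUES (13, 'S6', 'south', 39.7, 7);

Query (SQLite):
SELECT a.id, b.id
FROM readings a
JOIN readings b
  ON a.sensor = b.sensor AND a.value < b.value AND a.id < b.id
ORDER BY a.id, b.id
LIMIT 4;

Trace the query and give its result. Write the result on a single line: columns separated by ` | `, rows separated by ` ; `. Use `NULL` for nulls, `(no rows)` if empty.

1 | 4 ; 1 | 8 ; 1 | 11 ; 6 | 7

Pairs (a,b) with same sensor, a.value < b.value, a.id < b.id.
sensor groups: S11:{2,3,9,10,12} S13:{5} S6:{6,7,13} S8:{1,4,8,11}
Ordered by (a.id, b.id); first 4.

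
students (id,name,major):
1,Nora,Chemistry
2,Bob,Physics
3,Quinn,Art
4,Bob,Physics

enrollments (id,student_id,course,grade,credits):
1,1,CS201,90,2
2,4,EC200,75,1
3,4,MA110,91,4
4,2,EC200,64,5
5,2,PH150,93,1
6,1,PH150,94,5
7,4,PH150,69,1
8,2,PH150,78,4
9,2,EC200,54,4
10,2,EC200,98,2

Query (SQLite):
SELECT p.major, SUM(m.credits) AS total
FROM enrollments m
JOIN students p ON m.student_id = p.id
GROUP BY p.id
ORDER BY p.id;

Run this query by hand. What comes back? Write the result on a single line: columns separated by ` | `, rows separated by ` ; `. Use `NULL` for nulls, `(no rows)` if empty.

Join each enrollments row to its students via student_id.
Group joined rows by students.id; compute SUM(m.credits) per group.
  1: ids {1, 6} → SUM(m.credits)=7
  2: ids {4, 5, 8, 9, 10} → SUM(m.credits)=16
  4: ids {2, 3, 7} → SUM(m.credits)=6

Chemistry | 7 ; Physics | 16 ; Physics | 6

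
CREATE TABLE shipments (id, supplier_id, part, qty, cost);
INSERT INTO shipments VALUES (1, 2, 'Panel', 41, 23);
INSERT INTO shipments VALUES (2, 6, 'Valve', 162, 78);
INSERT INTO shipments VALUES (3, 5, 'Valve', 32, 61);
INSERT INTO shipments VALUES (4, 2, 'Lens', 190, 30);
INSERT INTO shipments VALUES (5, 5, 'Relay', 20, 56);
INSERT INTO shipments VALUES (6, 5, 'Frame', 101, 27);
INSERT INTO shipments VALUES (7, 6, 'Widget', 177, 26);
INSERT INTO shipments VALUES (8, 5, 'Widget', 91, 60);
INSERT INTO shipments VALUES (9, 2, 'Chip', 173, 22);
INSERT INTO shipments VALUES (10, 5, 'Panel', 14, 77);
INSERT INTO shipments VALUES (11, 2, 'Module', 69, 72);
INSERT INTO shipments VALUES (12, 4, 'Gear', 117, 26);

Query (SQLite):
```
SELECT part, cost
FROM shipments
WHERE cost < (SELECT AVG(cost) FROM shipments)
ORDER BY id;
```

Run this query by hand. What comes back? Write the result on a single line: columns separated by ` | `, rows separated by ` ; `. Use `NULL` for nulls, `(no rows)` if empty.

Scalar subquery: AVG(cost) over all shipments rows = 46.5.
Keep rows where cost < that value.

Panel | 23 ; Lens | 30 ; Frame | 27 ; Widget | 26 ; Chip | 22 ; Gear | 26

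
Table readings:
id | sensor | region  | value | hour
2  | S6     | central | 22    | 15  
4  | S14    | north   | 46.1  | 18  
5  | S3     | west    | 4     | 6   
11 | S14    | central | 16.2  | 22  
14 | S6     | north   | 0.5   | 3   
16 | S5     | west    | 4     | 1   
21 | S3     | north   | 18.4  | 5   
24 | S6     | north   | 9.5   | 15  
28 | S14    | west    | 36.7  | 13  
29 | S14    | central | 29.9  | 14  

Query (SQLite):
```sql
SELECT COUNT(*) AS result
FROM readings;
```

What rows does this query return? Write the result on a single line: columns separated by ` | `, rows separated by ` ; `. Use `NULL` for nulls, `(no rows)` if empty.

All value values: [22, 46.1, 4, 16.2, 0.5, 4, 18.4, 9.5, 36.7, 29.9].
COUNT(*) counts rows → 10.

10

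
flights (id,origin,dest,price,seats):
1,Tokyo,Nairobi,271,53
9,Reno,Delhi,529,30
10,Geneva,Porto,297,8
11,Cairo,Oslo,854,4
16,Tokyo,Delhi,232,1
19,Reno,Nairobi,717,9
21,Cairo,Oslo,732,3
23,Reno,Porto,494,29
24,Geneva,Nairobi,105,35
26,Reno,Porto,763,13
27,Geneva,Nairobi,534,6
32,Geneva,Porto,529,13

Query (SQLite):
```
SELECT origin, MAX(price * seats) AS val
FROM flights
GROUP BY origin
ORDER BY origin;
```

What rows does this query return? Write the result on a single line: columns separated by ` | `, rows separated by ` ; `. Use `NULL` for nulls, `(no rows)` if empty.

Cairo | 3416 ; Geneva | 6877 ; Reno | 15870 ; Tokyo | 14363

For each row compute price * seats.
Group by origin; take MAX of the expression per group.
  Cairo: ids {11, 21} → MAX(price * seats)=3416
  Geneva: ids {10, 24, 27, 32} → MAX(price * seats)=6877
  Reno: ids {9, 19, 23, 26} → MAX(price * seats)=15870
  Tokyo: ids {1, 16} → MAX(price * seats)=14363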